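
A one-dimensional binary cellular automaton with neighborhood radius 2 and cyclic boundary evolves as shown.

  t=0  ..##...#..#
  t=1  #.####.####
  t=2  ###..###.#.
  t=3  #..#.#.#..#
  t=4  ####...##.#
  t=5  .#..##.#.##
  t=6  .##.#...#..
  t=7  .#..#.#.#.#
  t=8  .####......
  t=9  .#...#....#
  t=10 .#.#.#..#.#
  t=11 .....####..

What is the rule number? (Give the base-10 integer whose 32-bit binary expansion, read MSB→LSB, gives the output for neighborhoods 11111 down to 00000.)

2878741234

  nb #####: next=#  (t=1,i=9, bit31=1)
  nb ####.: next=.  (t=1,i=4, bit30=0)
  nb ###.#: next=#  (t=1,i=0, bit29=1)
  nb ###..: next=.  (t=2,i=2, bit28=0)
  nb ##.##: next=#  (t=1,i=1, bit27=1)
  nb ##.#.: next=.  (t=2,i=8, bit26=0)
  nb ##..#: next=#  (t=2,i=3, bit25=1)
  nb ##...: next=#  (t=0,i=4, bit24=1)
  nb #.###: next=#  (t=1,i=2, bit23=1)
  nb #.##.: next=.  (t=5,i=9, bit22=0)
  nb #.#.#: next=.  (t=2,i=9, bit21=0)
  nb #.#..: next=#  (t=3,i=7, bit20=1)
  nb #..##: next=.  (t=0,i=1, bit19=0)
  nb #..#.: next=#  (t=0,i=9, bit18=1)
  nb #...#: next=#  (t=0,i=5, bit17=1)
  nb #....: next=.  (t=8,i=6, bit16=0)
  nb .####: next=.  (t=1,i=3, bit15=0)
  nb .###.: next=.  (t=2,i=1, bit14=0)
  nb .##.#: next=.  (t=4,i=8, bit13=0)
  nb .##..: next=#  (t=0,i=3, bit12=1)
  nb .#.##: next=#  (t=2,i=10, bit11=1)
  nb .#.#.: next=.  (t=3,i=4, bit10=0)
  nb .#..#: next=#  (t=0,i=0, bit9=1)
  nb .#...: next=.  (t=6,i=5, bit8=0)
  nb ..###: next=#  (t=2,i=5, bit7=1)
  nb ..##.: next=#  (t=0,i=2, bit6=1)
  nb ..#.#: next=#  (t=3,i=3, bit5=1)
  nb ..#..: next=#  (t=0,i=7, bit4=1)
  nb ...##: next=.  (t=4,i=6, bit3=0)
  nb ...#.: next=.  (t=0,i=6, bit2=0)
  nb ....#: next=#  (t=8,i=10, bit1=1)
  nb .....: next=.  (t=8,i=7, bit0=0)
  bits 10101011100101100001101011110010 = 2878741234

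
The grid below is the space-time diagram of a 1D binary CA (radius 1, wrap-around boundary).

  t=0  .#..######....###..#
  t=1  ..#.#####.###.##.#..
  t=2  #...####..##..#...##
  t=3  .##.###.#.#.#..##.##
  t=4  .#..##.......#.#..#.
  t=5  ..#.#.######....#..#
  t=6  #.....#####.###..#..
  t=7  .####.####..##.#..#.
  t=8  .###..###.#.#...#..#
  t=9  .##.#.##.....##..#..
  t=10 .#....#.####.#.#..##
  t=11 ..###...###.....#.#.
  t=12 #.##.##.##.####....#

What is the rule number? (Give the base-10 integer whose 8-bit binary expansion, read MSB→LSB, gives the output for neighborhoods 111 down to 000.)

  ### -> #   bit 7 = 1  t=0,i=5
  ##. -> .   bit 6 = 0  t=0,i=9
  #.# -> .   bit 5 = 0  t=0,i=0
  #.. -> #   bit 4 = 1  t=0,i=2
  .## -> #   bit 3 = 1  t=0,i=4
  .#. -> .   bit 2 = 0  t=0,i=1
  ..# -> .   bit 1 = 0  t=0,i=3
  ... -> #   bit 0 = 1  t=0,i=11
  bits 10011001 = 153

153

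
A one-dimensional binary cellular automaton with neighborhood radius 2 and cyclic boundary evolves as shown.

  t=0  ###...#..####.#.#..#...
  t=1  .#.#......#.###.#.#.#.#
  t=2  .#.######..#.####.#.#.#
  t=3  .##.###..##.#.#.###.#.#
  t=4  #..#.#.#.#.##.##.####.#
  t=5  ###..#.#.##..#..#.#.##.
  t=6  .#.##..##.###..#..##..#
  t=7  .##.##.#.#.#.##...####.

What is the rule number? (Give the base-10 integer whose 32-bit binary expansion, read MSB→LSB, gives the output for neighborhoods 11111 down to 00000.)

  [31] ##### => #  t=2,i=5
  [30] ####. => .  t=0,i=11
  [29] ###.# => #  t=0,i=12
  [28] ###.. => .  t=0,i=2
  [27] ##.## => #  t=3,i=3
  [26] ##.#. => #  t=0,i=13
  [25] ##..# => #  t=2,i=9
  [24] ##... => #  t=0,i=3
  [23] #.### => .  t=1,i=12
  [22] #.##. => .  t=3,i=1
  [21] #.#.# => #  t=0,i=14
  [20] #.#.. => #  t=0,i=16
  [19] #..## => .  t=0,i=8
  [18] #..#. => #  t=0,i=18
  [17] #...# => .  t=0,i=4
  [16] #.... => #  t=1,i=5
  [15] .#### => #  t=0,i=10
  [14] .###. => #  t=0,i=1
  [13] .##.# => .  t=3,i=2
  [12] .##.. => #  t=4,i=0
  [11] .#.## => #  t=1,i=11
  [10] .#.#. => .  t=0,i=15
  [9] .#..# => .  t=0,i=7
  [8] .#... => #  t=0,i=20
  [7] ..### => .  t=0,i=0
  [6] ..##. => #  t=3,i=9
  [5] ..#.# => .  t=1,i=10
  [4] ..#.. => .  t=0,i=6
  [3] ...## => #  t=0,i=22
  [2] ...#. => .  t=0,i=5
  [1] ....# => #  t=1,i=8
  [0] ..... => #  t=1,i=6
  bits 10101111001101011101100101001011 = 2939541835

2939541835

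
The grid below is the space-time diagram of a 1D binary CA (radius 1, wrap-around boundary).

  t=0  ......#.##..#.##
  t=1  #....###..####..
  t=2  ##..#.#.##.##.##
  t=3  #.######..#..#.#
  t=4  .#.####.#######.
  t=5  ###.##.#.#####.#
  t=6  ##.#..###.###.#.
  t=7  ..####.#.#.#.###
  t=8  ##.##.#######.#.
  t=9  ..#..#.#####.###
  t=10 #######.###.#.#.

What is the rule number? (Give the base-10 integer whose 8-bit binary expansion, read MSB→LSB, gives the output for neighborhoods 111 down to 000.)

  [7] ### => #  t=1,i=6
  [6] ##. => .  t=0,i=9
  [5] #.# => #  t=0,i=7
  [4] #.. => #  t=0,i=0
  [3] .## => .  t=0,i=8
  [2] .#. => #  t=0,i=6
  [1] ..# => #  t=0,i=5
  [0] ... => .  t=0,i=1
  bits 10110110 = 182

182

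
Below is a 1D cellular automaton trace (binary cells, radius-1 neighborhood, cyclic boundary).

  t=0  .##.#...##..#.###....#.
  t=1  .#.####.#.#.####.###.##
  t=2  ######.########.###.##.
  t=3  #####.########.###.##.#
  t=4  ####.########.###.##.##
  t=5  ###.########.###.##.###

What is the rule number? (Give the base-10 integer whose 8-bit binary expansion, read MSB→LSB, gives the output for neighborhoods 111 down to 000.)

  ### -> #   bit 7 = 1  t=0,i=15
  ##. -> .   bit 6 = 0  t=0,i=2
  #.# -> #   bit 5 = 1  t=0,i=3
  #.. -> #   bit 4 = 1  t=0,i=5
  .## -> #   bit 3 = 1  t=0,i=1
  .#. -> #   bit 2 = 1  t=0,i=4
  ..# -> .   bit 1 = 0  t=0,i=0
  ... -> #   bit 0 = 1  t=0,i=6
  bits 10111101 = 189

189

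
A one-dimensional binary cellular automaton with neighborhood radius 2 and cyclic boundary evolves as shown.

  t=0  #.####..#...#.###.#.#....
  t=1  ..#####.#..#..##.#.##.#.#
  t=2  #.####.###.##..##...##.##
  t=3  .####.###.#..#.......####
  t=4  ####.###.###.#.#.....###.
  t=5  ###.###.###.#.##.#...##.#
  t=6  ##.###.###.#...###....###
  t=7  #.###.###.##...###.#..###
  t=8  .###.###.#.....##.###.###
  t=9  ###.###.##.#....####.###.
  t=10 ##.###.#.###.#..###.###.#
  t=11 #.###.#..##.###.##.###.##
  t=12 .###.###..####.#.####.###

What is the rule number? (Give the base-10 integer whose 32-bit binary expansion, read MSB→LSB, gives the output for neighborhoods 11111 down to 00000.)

3734103700

  nb #####: next=#  (t=1,i=4, bit31=1)
  nb ####.: next=#  (t=0,i=4, bit30=1)
  nb ###.#: next=.  (t=0,i=16, bit29=0)
  nb ###..: next=#  (t=0,i=5, bit28=1)
  nb ##.##: next=#  (t=2,i=1, bit27=1)
  nb ##.#.: next=#  (t=0,i=17, bit26=1)
  nb ##..#: next=#  (t=0,i=6, bit25=1)
  nb ##...: next=.  (t=2,i=17, bit24=0)
  nb #.###: next=#  (t=0,i=2, bit23=1)
  nb #.##.: next=.  (t=1,i=19, bit22=0)
  nb #.#.#: next=.  (t=0,i=18, bit21=0)
  nb #.#..: next=#  (t=0,i=20, bit20=1)
  nb #..##: next=.  (t=1,i=1, bit19=0)
  nb #..#.: next=.  (t=0,i=7, bit18=0)
  nb #...#: next=.  (t=0,i=10, bit17=0)
  nb #....: next=#  (t=0,i=22, bit16=1)
  nb .####: next=#  (t=0,i=3, bit15=1)
  nb .###.: next=#  (t=0,i=15, bit14=1)
  nb .##.#: next=#  (t=1,i=15, bit13=1)
  nb .##..: next=.  (t=2,i=12, bit12=0)
  nb .#.##: next=.  (t=0,i=1, bit11=0)
  nb .#.#.: next=#  (t=0,i=19, bit10=1)
  nb .#..#: next=#  (t=1,i=0, bit9=1)
  nb .#...: next=.  (t=0,i=9, bit8=0)
  nb ..###: next=#  (t=1,i=2, bit7=1)
  nb ..##.: next=.  (t=1,i=14, bit6=0)
  nb ..#.#: next=.  (t=0,i=0, bit5=0)
  nb ..#..: next=#  (t=0,i=8, bit4=1)
  nb ...##: next=.  (t=2,i=19, bit3=0)
  nb ...#.: next=#  (t=0,i=11, bit2=1)
  nb ....#: next=.  (t=0,i=23, bit1=0)
  nb .....: next=.  (t=3,i=16, bit0=0)
  bits 11011110100100011110011010010100 = 3734103700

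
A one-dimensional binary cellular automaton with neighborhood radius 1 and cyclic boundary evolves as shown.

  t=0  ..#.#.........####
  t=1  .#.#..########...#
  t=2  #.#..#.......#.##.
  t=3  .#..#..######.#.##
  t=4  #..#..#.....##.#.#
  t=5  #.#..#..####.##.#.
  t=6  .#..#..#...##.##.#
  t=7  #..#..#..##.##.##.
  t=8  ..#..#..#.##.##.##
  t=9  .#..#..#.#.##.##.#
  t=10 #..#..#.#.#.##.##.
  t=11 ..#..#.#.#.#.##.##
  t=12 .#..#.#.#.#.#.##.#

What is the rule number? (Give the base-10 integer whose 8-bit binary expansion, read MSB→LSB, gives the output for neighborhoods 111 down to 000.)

  [7] ### => .  t=0,i=15
  [6] ##. => #  t=0,i=17
  [5] #.# => #  t=0,i=3
  [4] #.. => .  t=0,i=0
  [3] .## => .  t=0,i=14
  [2] .#. => .  t=0,i=2
  [1] ..# => #  t=0,i=1
  [0] ... => #  t=0,i=6
  bits 01100011 = 99

99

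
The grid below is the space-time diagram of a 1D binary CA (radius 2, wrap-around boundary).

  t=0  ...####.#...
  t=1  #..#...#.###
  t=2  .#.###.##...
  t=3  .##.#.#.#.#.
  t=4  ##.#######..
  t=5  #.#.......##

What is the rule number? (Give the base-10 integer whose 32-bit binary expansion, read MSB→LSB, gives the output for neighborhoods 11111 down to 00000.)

  #####|.  b31=0 t=4,i=5
  ####.|.  b30=0 t=0,i=5
  ###.#|.  b29=0 t=0,i=6
  ###..|.  b28=0 t=1,i=0
  ##.##|#  b27=1 t=2,i=6
  ##.#.|#  b26=1 t=0,i=7
  ##..#|#  b25=1 t=1,i=1
  ##...|.  b24=0 t=2,i=9
  #.###|.  b23=0 t=1,i=9
  #.##.|.  b22=0 t=2,i=7
  #.#.#|#  b21=1 t=3,i=4
  #.#..|.  b20=0 t=0,i=8
  #..##|#  b19=1 t=3,i=0
  #..#.|.  b18=0 t=1,i=2
  #...#|#  b17=1 t=1,i=5
  #....|#  b16=1 t=0,i=10
  .####|.  b15=0 t=0,i=4
  .###.|#  b14=1 t=2,i=4
  .##.#|.  b13=0 t=3,i=2
  .##..|#  b12=1 t=2,i=8
  .#.##|#  b11=1 t=1,i=8
  .#.#.|#  b10=1 t=3,i=5
  .#..#|.  b9=0 t=3,i=11
  .#...|#  b8=1 t=0,i=9
  ..###|#  b7=1 t=0,i=3
  ..##.|#  b6=1 t=3,i=1
  ..#.#|#  b5=1 t=1,i=7
  ..#..|#  b4=1 t=1,i=3
  ...##|.  b3=0 t=0,i=2
  ...#.|.  b2=0 t=1,i=6
  ....#|.  b1=0 t=0,i=1
  .....|#  b0=1 t=0,i=0
  bits 00001110001010110101110111110001 = 237723121

237723121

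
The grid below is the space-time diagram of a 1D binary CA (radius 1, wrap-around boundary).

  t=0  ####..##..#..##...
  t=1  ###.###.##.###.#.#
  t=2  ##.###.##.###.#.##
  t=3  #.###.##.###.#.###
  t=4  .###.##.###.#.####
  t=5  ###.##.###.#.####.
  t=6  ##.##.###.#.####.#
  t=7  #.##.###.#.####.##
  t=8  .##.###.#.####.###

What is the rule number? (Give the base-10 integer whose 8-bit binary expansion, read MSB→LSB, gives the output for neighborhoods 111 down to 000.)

186

  ### -> #   bit 7 = 1  t=0,i=1
  ##. -> .   bit 6 = 0  t=0,i=3
  #.# -> #   bit 5 = 1  t=1,i=3
  #.. -> #   bit 4 = 1  t=0,i=4
  .## -> #   bit 3 = 1  t=0,i=0
  .#. -> .   bit 2 = 0  t=0,i=10
  ..# -> #   bit 1 = 1  t=0,i=5
  ... -> .   bit 0 = 0  t=0,i=16
  bits 10111010 = 186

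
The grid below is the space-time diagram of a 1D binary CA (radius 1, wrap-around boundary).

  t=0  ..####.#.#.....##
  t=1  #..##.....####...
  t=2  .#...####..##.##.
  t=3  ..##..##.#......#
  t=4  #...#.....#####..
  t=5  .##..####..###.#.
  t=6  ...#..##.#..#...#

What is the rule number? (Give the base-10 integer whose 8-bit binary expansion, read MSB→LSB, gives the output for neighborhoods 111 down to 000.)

145

  nb ###: next=#  (t=0,i=3, bit7=1)
  nb ##.: next=.  (t=0,i=5, bit6=0)
  nb #.#: next=.  (t=0,i=6, bit5=0)
  nb #..: next=#  (t=0,i=0, bit4=1)
  nb .##: next=.  (t=0,i=2, bit3=0)
  nb .#.: next=.  (t=0,i=7, bit2=0)
  nb ..#: next=.  (t=0,i=1, bit1=0)
  nb ...: next=#  (t=0,i=11, bit0=1)
  bits 10010001 = 145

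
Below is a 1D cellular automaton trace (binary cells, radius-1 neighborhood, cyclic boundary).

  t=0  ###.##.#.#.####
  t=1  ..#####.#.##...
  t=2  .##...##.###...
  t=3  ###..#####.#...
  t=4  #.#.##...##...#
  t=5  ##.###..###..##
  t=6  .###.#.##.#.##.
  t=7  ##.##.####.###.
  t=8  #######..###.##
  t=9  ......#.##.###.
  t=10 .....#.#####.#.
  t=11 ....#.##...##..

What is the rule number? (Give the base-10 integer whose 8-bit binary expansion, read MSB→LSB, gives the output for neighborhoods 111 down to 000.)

106

  ###|.  b7=0 t=0,i=0
  ##.|#  b6=1 t=0,i=2
  #.#|#  b5=1 t=0,i=3
  #..|.  b4=0 t=1,i=12
  .##|#  b3=1 t=0,i=4
  .#.|.  b2=0 t=0,i=7
  ..#|#  b1=1 t=1,i=1
  ...|.  b0=0 t=1,i=0
  bits 01101010 = 106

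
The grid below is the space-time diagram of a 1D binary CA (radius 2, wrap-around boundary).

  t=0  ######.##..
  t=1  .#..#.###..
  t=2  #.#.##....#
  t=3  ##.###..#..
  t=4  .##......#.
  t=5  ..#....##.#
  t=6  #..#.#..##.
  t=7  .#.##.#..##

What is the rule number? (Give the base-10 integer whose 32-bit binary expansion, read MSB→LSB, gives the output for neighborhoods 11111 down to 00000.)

1279442726

  ##### -> .   bit 31 = 0  t=0,i=2
  ####. -> #   bit 30 = 1  t=0,i=4
  ###.# -> .   bit 29 = 0  t=0,i=5
  ###.. -> .   bit 28 = 0  t=1,i=8
  ##.## -> #   bit 27 = 1  t=0,i=6
  ##.#. -> #   bit 26 = 1  t=2,i=1
  ##..# -> .   bit 25 = 0  t=0,i=9
  ##... -> .   bit 24 = 0  t=1,i=9
  #.### -> .   bit 23 = 0  t=1,i=6
  #.##. -> #   bit 22 = 1  t=0,i=7
  #.#.# -> .   bit 21 = 0  t=2,i=2
  #.#.. -> .   bit 20 = 0  t=5,i=10
  #..## -> .   bit 19 = 0  t=0,i=10
  #..#. -> .   bit 18 = 0  t=1,i=3
  #...# -> #   bit 17 = 1  t=1,i=10
  #.... -> .   bit 16 = 0  t=2,i=7
  .#### -> #   bit 15 = 1  t=0,i=1
  .###. -> .   bit 14 = 0  t=1,i=7
  .##.# -> #   bit 13 = 1  t=2,i=0
  .##.. -> #   bit 12 = 1  t=0,i=8
  .#.## -> #   bit 11 = 1  t=1,i=5
  .#.#. -> #   bit 10 = 1  t=6,i=4
  .#..# -> #   bit 9 = 1  t=1,i=2
  .#... -> #   bit 8 = 1  t=5,i=3
  ..### -> .   bit 7 = 0  t=0,i=0
  ..##. -> .   bit 6 = 0  t=2,i=10
  ..#.# -> #   bit 5 = 1  t=1,i=4
  ..#.. -> .   bit 4 = 0  t=1,i=1
  ...## -> .   bit 3 = 0  t=2,i=9
  ...#. -> #   bit 2 = 1  t=1,i=0
  ....# -> #   bit 1 = 1  t=2,i=8
  ..... -> .   bit 0 = 0  t=4,i=5
  bits 01001100010000101011111100100110 = 1279442726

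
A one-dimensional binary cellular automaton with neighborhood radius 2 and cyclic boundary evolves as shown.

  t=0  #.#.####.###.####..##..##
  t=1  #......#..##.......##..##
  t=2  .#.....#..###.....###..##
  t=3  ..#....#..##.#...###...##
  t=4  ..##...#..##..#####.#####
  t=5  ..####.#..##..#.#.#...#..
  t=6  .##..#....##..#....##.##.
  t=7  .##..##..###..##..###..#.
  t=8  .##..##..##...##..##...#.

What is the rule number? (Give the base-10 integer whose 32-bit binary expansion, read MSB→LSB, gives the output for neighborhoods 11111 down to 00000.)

  ##### -> #   bit 31 = 1  t=4,i=16
  ####. -> .   bit 30 = 0  t=0,i=6
  ###.# -> #   bit 29 = 1  t=0,i=0
  ###.. -> .   bit 28 = 0  t=0,i=16
  ##.## -> .   bit 27 = 0  t=0,i=8
  ##.#. -> .   bit 26 = 0  t=0,i=1
  ##..# -> .   bit 25 = 0  t=0,i=17
  ##... -> #   bit 24 = 1  t=1,i=1
  #.### -> .   bit 23 = 0  t=0,i=4
  #.##. -> .   bit 22 = 0  t=6,i=22
  #.#.# -> .   bit 21 = 0  t=0,i=2
  #.#.. -> .   bit 20 = 0  t=2,i=1
  #..## -> .   bit 19 = 0  t=0,i=18
  #..#. -> .   bit 18 = 0  t=3,i=1
  #...# -> #   bit 17 = 1  t=3,i=15
  #.... -> .   bit 16 = 0  t=1,i=2
  .#### -> .   bit 15 = 0  t=0,i=5
  .###. -> #   bit 14 = 1  t=0,i=10
  .##.# -> #   bit 13 = 1  t=2,i=24
  .##.. -> #   bit 12 = 1  t=0,i=20
  .#.## -> .   bit 11 = 0  t=0,i=3
  .#.#. -> .   bit 10 = 0  t=5,i=15
  .#..# -> .   bit 9 = 0  t=1,i=8
  .#... -> #   bit 8 = 1  t=2,i=2
  ..### -> #   bit 7 = 1  t=0,i=23
  ..##. -> #   bit 6 = 1  t=0,i=19
  ..#.# -> #   bit 5 = 1  t=5,i=14
  ..#.. -> #   bit 4 = 1  t=1,i=7
  ...## -> #   bit 3 = 1  t=1,i=18
  ...#. -> .   bit 2 = 0  t=1,i=6
  ....# -> .   bit 1 = 0  t=1,i=5
  ..... -> .   bit 0 = 0  t=1,i=3
  bits 10100001000000100111000111111000 = 2701292024

2701292024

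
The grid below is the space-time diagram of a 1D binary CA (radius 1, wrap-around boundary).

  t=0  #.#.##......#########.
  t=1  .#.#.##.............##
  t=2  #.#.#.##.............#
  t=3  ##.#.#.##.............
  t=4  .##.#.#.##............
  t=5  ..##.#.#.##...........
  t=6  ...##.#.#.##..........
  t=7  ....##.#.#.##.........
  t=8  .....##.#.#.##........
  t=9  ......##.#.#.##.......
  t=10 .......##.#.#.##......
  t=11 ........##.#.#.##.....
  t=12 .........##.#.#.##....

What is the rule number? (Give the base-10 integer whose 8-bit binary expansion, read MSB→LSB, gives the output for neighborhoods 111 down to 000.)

112

  nb ###: next=.  (t=0,i=13, bit7=0)
  nb ##.: next=#  (t=0,i=5, bit6=1)
  nb #.#: next=#  (t=0,i=1, bit5=1)
  nb #..: next=#  (t=0,i=6, bit4=1)
  nb .##: next=.  (t=0,i=4, bit3=0)
  nb .#.: next=.  (t=0,i=0, bit2=0)
  nb ..#: next=.  (t=0,i=11, bit1=0)
  nb ...: next=.  (t=0,i=7, bit0=0)
  bits 01110000 = 112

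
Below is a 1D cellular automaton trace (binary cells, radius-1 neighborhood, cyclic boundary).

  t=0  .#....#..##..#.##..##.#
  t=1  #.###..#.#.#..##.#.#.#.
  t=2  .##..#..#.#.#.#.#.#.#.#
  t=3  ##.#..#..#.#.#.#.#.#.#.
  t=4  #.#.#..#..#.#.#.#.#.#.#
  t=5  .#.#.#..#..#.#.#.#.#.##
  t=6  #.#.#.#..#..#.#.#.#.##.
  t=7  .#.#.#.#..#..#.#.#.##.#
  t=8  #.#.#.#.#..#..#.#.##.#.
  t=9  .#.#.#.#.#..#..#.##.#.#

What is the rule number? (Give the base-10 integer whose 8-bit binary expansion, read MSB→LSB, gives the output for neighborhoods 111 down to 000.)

57

  nb ###: next=.  (t=1,i=3, bit7=0)
  nb ##.: next=.  (t=0,i=10, bit6=0)
  nb #.#: next=#  (t=0,i=0, bit5=1)
  nb #..: next=#  (t=0,i=2, bit4=1)
  nb .##: next=#  (t=0,i=9, bit3=1)
  nb .#.: next=.  (t=0,i=1, bit2=0)
  nb ..#: next=.  (t=0,i=5, bit1=0)
  nb ...: next=#  (t=0,i=3, bit0=1)
  bits 00111001 = 57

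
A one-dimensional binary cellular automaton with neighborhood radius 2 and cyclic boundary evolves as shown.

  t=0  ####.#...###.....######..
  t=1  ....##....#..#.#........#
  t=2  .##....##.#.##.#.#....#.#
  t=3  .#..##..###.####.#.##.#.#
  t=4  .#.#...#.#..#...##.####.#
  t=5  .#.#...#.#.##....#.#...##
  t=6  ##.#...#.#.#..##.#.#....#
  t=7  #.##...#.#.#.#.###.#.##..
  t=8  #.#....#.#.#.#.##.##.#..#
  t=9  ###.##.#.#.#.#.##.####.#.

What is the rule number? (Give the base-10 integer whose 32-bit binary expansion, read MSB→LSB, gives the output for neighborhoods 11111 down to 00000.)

  #####|.  b31=0 t=0,i=19
  ####.|.  b30=0 t=0,i=2
  ###.#|.  b29=0 t=0,i=3
  ###..|.  b28=0 t=0,i=11
  ##.##|.  b27=0 t=3,i=11
  ##.#.|#  b26=1 t=0,i=4
  ##..#|.  b25=0 t=0,i=23
  ##...|.  b24=0 t=0,i=12
  #.###|#  b23=1 t=3,i=12
  #.##.|#  b22=1 t=2,i=1
  #.#.#|#  b21=1 t=2,i=10
  #.#..|#  b20=1 t=0,i=5
  #..##|#  b19=1 t=0,i=24
  #..#.|#  b18=1 t=1,i=12
  #...#|.  b17=0 t=0,i=7
  #....|#  b16=1 t=0,i=13
  .####|.  b15=0 t=0,i=1
  .###.|#  b14=1 t=0,i=10
  .##.#|#  b13=1 t=2,i=8
  .##..|.  b12=0 t=1,i=5
  .#.##|.  b11=0 t=2,i=0
  .#.#.|.  b10=0 t=1,i=14
  .#..#|.  b9=0 t=1,i=11
  .#...|.  b8=0 t=0,i=6
  ..###|.  b7=0 t=0,i=0
  ..##.|.  b6=0 t=1,i=4
  ..#.#|#  b5=1 t=1,i=13
  ..#..|#  b4=1 t=1,i=10
  ...##|.  b3=0 t=0,i=8
  ...#.|.  b2=0 t=1,i=9
  ....#|#  b1=1 t=0,i=15
  .....|.  b0=0 t=0,i=14
  bits 00000100111111010110000000110010 = 83714098

83714098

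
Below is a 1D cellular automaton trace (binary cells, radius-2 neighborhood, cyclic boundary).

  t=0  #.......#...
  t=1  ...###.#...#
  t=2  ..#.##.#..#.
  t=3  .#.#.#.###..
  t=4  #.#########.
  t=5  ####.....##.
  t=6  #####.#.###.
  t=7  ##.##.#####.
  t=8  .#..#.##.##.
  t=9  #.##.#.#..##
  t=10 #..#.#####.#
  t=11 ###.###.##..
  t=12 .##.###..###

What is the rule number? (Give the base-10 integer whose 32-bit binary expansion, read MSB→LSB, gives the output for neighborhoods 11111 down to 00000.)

  [31] ##### => .  t=4,i=4
  [30] ####. => #  t=4,i=9
  [29] ###.# => #  t=1,i=5
  [28] ###.. => #  t=3,i=9
  [27] ##.## => .  t=5,i=11
  [26] ##.#. => .  t=1,i=6
  [25] ##..# => #  t=8,i=11
  [24] ##... => #  t=3,i=10
  [23] #.### => #  t=3,i=7
  [22] #.##. => .  t=2,i=4
  [21] #.#.# => #  t=3,i=3
  [20] #.#.. => #  t=1,i=7
  [19] #..## => #  t=9,i=9
  [18] #..#. => #  t=2,i=9
  [17] #...# => .  t=0,i=10
  [16] #.... => .  t=0,i=2
  [15] .#### => #  t=4,i=3
  [14] .###. => #  t=1,i=4
  [13] .##.# => #  t=2,i=5
  [12] .##.. => #  t=8,i=10
  [11] .#.## => #  t=2,i=3
  [10] .#.#. => #  t=3,i=2
  [9] .#..# => #  t=2,i=8
  [8] .#... => .  t=0,i=1
  [7] ..### => .  t=1,i=3
  [6] ..##. => #  t=5,i=9
  [5] ..#.# => .  t=2,i=2
  [4] ..#.. => .  t=0,i=0
  [3] ...## => #  t=1,i=2
  [2] ...#. => #  t=0,i=7
  [1] ....# => .  t=0,i=6
  [0] ..... => #  t=0,i=3
  bits 01110011101111001111111001001101 = 1941765709

1941765709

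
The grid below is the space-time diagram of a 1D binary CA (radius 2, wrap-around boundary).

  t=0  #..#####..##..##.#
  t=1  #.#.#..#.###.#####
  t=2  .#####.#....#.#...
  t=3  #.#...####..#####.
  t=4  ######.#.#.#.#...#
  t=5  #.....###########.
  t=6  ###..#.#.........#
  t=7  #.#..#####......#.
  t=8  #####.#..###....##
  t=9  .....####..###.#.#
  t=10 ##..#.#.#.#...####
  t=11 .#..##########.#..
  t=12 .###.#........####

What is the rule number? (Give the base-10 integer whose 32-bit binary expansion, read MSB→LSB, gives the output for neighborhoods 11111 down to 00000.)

494647160

  [31] ##### => .  t=0,i=5
  [30] ####. => .  t=0,i=6
  [29] ###.# => .  t=1,i=0
  [28] ###.. => #  t=0,i=7
  [27] ##.## => #  t=0,i=16
  [26] ##.#. => #  t=1,i=1
  [25] ##..# => .  t=0,i=1
  [24] ##... => #  t=7,i=10
  [23] #.### => .  t=1,i=9
  [22] #.##. => #  t=0,i=17
  [21] #.#.# => #  t=1,i=2
  [20] #.#.. => #  t=1,i=4
  [19] #..## => #  t=0,i=2
  [18] #..#. => .  t=1,i=6
  [17] #...# => #  t=3,i=4
  [16] #.... => #  t=2,i=9
  [15] .#### => #  t=0,i=4
  [14] .###. => .  t=1,i=10
  [13] .##.# => #  t=0,i=15
  [12] .##.. => #  t=0,i=0
  [11] .#.## => .  t=1,i=8
  [10] .#.#. => #  t=1,i=3
  [9] .#..# => #  t=1,i=5
  [8] .#... => #  t=2,i=8
  [7] ..### => .  t=0,i=3
  [6] ..##. => #  t=0,i=10
  [5] ..#.# => #  t=1,i=7
  [4] ..#.. => #  t=11,i=1
  [3] ...## => #  t=2,i=0
  [2] ...#. => .  t=2,i=11
  [1] ....# => .  t=2,i=10
  [0] ..... => .  t=5,i=3
  bits 00011101011110111011011101111000 = 494647160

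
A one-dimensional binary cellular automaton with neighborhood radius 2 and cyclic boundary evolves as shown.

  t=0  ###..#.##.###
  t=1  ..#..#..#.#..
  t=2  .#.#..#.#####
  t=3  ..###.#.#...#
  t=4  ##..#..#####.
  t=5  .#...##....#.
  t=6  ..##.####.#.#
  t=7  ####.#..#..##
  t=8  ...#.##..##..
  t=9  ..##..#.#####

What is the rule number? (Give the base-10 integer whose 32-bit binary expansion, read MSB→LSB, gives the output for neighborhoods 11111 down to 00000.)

  ##### -> .   bit 31 = 0  t=0,i=0
  ####. -> .   bit 30 = 0  t=0,i=1
  ###.# -> #   bit 29 = 1  t=2,i=12
  ###.. -> #   bit 28 = 1  t=0,i=2
  ##.## -> .   bit 27 = 0  t=0,i=9
  ##.#. -> .   bit 26 = 0  t=2,i=0
  ##..# -> .   bit 25 = 0  t=0,i=3
  ##... -> #   bit 24 = 1  t=5,i=7
  #.### -> #   bit 23 = 1  t=0,i=10
  #.##. -> .   bit 22 = 0  t=0,i=7
  #.#.# -> .   bit 21 = 0  t=2,i=1
  #.#.. -> #   bit 20 = 1  t=1,i=10
  #..## -> #   bit 19 = 1  t=3,i=1
  #..#. -> .   bit 18 = 0  t=0,i=4
  #...# -> #   bit 17 = 1  t=3,i=10
  #.... -> #   bit 16 = 1  t=1,i=12
  .#### -> .   bit 15 = 0  t=0,i=11
  .###. -> .   bit 14 = 0  t=3,i=3
  .##.# -> #   bit 13 = 1  t=0,i=8
  .##.. -> #   bit 12 = 1  t=4,i=1
  .#.## -> .   bit 11 = 0  t=0,i=6
  .#.#. -> #   bit 10 = 1  t=1,i=9
  .#..# -> #   bit 9 = 1  t=1,i=3
  .#... -> #   bit 8 = 1  t=1,i=11
  ..### -> .   bit 7 = 0  t=3,i=2
  ..##. -> #   bit 6 = 1  t=5,i=5
  ..#.# -> #   bit 5 = 1  t=0,i=5
  ..#.. -> .   bit 4 = 0  t=1,i=2
  ...## -> .   bit 3 = 0  t=5,i=4
  ...#. -> #   bit 2 = 1  t=1,i=1
  ....# -> .   bit 1 = 0  t=1,i=0
  ..... -> .   bit 0 = 0  t=8,i=0
  bits 00110001100110110011011101100100 = 832255844

832255844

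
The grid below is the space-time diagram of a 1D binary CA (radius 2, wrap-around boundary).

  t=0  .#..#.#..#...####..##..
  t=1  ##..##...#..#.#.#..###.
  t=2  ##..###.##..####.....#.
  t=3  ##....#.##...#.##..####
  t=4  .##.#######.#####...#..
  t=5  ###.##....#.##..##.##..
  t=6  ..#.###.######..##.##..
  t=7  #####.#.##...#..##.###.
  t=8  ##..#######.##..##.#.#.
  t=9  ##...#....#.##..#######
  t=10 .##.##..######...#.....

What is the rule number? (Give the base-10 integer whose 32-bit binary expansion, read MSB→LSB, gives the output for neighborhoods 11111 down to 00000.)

  #####|.  b31=0 t=3,i=21
  ####.|.  b30=0 t=0,i=15
  ###.#|#  b29=1 t=1,i=21
  ###..|#  b28=1 t=0,i=16
  ##.##|.  b27=0 t=1,i=22
  ##.#.|#  b26=1 t=7,i=5
  ##..#|.  b25=0 t=0,i=17
  ##...|#  b24=1 t=0,i=21
  #.###|#  b23=1 t=4,i=4
  #.##.|#  b22=1 t=1,i=0
  #.#.#|#  b21=1 t=1,i=14
  #.#..|.  b20=0 t=0,i=6
  #..##|.  b19=0 t=0,i=18
  #..#.|.  b18=0 t=0,i=3
  #...#|.  b17=0 t=0,i=11
  #....|.  b16=0 t=2,i=17
  .####|#  b15=1 t=0,i=14
  .###.|.  b14=0 t=1,i=20
  .##.#|#  b13=1 t=4,i=2
  .##..|#  b12=1 t=0,i=20
  .#.##|#  b11=1 t=2,i=22
  .#.#.|#  b10=1 t=0,i=5
  .#..#|.  b9=0 t=0,i=2
  .#...|.  b8=0 t=0,i=10
  ..###|.  b7=0 t=0,i=13
  ..##.|#  b6=1 t=0,i=19
  ..#.#|#  b5=1 t=0,i=4
  ..#..|#  b4=1 t=0,i=1
  ...##|#  b3=1 t=0,i=12
  ...#.|#  b2=1 t=0,i=0
  ....#|#  b1=1 t=2,i=19
  .....|.  b0=0 t=2,i=18
  bits 00110101111000001011110001111110 = 903920766

903920766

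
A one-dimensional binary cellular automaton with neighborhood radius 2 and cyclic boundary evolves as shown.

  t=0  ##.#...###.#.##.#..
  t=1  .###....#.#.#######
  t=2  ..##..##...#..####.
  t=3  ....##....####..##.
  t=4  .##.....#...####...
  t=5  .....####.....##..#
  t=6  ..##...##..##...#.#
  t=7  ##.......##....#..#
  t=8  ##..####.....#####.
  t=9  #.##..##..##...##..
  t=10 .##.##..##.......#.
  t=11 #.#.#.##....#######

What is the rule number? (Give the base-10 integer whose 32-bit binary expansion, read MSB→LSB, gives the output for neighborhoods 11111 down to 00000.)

3596118551

  #####|#  b31=1 t=1,i=14
  ####.|#  b30=1 t=1,i=17
  ###.#|.  b29=0 t=0,i=9
  ###..|#  b28=1 t=1,i=3
  ##.##|.  b27=0 t=1,i=0
  ##.#.|#  b26=1 t=0,i=2
  ##..#|#  b25=1 t=2,i=4
  ##...|.  b24=0 t=1,i=4
  #.###|.  b23=0 t=1,i=1
  #.##.|#  b22=1 t=0,i=13
  #.#.#|.  b21=0 t=0,i=11
  #.#..|#  b20=1 t=0,i=3
  #..##|#  b19=1 t=0,i=18
  #..#.|.  b18=0 t=5,i=17
  #...#|.  b17=0 t=0,i=5
  #....|.  b16=0 t=1,i=5
  .####|.  b15=0 t=1,i=13
  .###.|#  b14=1 t=0,i=8
  .##.#|#  b13=1 t=0,i=1
  .##..|.  b12=0 t=2,i=3
  .#.##|#  b11=1 t=0,i=12
  .#.#.|.  b10=0 t=1,i=9
  .#..#|#  b9=1 t=0,i=17
  .#...|.  b8=0 t=0,i=4
  ..###|.  b7=0 t=0,i=7
  ..##.|.  b6=0 t=0,i=0
  ..#.#|.  b5=0 t=1,i=8
  ..#..|#  b4=1 t=2,i=11
  ...##|.  b3=0 t=0,i=6
  ...#.|#  b2=1 t=1,i=7
  ....#|#  b1=1 t=1,i=6
  .....|#  b0=1 t=3,i=1
  bits 11010110010110000110101000010111 = 3596118551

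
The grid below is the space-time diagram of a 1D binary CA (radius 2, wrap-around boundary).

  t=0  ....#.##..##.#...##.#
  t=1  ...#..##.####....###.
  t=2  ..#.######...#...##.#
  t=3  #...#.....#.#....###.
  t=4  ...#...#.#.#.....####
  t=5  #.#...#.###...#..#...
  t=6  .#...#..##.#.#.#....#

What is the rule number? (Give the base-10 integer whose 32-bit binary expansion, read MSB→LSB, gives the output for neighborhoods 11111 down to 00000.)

  #####|.  b31=0 t=2,i=6
  ####.|.  b30=0 t=1,i=11
  ###.#|#  b29=1 t=3,i=19
  ###..|.  b28=0 t=1,i=12
  ##.##|#  b27=1 t=1,i=8
  ##.#.|#  b26=1 t=0,i=12
  ##..#|.  b25=0 t=0,i=8
  ##...|#  b24=1 t=1,i=13
  #.###|#  b23=1 t=1,i=9
  #.##.|#  b22=1 t=0,i=6
  #.#.#|#  b21=1 t=4,i=9
  #.#..|.  b20=0 t=0,i=13
  #..##|#  b19=1 t=0,i=9
  #..#.|.  b18=0 t=2,i=1
  #...#|.  b17=0 t=0,i=15
  #....|.  b16=0 t=0,i=1
  .####|.  b15=0 t=1,i=10
  .###.|#  b14=1 t=1,i=18
  .##.#|#  b13=1 t=0,i=11
  .##..|#  b12=1 t=0,i=7
  .#.##|.  b11=0 t=0,i=5
  .#.#.|#  b10=1 t=3,i=11
  .#..#|#  b9=1 t=1,i=4
  .#...|.  b8=0 t=0,i=0
  ..###|#  b7=1 t=1,i=17
  ..##.|#  b6=1 t=0,i=10
  ..#.#|.  b5=0 t=0,i=4
  ..#..|.  b4=0 t=1,i=3
  ...##|.  b3=0 t=0,i=16
  ...#.|#  b2=1 t=0,i=3
  ....#|.  b1=0 t=0,i=2
  .....|#  b0=1 t=3,i=7
  bits 00101101111010000111011011000101 = 770209477

770209477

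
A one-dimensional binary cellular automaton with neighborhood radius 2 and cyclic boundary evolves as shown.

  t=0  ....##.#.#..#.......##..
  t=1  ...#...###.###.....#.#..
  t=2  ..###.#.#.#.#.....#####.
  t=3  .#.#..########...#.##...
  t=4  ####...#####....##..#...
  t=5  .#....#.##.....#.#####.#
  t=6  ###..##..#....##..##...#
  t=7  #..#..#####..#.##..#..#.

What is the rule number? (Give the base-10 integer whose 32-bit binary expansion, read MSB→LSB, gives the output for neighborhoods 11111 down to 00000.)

  [31] ##### => #  t=2,i=20
  [30] ####. => .  t=2,i=21
  [29] ###.# => .  t=1,i=9
  [28] ###.. => .  t=1,i=13
  [27] ##.## => #  t=1,i=10
  [26] ##.#. => .  t=0,i=6
  [25] ##..# => #  t=4,i=18
  [24] ##... => .  t=0,i=22
  [23] #.### => .  t=1,i=11
  [22] #.##. => .  t=3,i=19
  [21] #.#.# => #  t=0,i=7
  [20] #.#.. => #  t=0,i=9
  [19] #..## => .  t=3,i=5
  [18] #..#. => #  t=0,i=11
  [17] #...# => .  t=1,i=5
  [16] #.... => .  t=0,i=14
  [15] .#### => #  t=2,i=19
  [14] .###. => #  t=1,i=8
  [13] .##.# => .  t=0,i=5
  [12] .##.. => #  t=0,i=21
  [11] .#.## => .  t=3,i=18
  [10] .#.#. => #  t=0,i=8
  [9] .#..# => .  t=0,i=10
  [8] .#... => #  t=0,i=13
  [7] ..### => .  t=1,i=7
  [6] ..##. => .  t=0,i=4
  [5] ..#.# => #  t=1,i=19
  [4] ..#.. => #  t=0,i=12
  [3] ...## => #  t=0,i=3
  [2] ...#. => #  t=1,i=2
  [1] ....# => .  t=0,i=2
  [0] ..... => .  t=0,i=0
  bits 10001010001101001101010100111100 = 2318718268

2318718268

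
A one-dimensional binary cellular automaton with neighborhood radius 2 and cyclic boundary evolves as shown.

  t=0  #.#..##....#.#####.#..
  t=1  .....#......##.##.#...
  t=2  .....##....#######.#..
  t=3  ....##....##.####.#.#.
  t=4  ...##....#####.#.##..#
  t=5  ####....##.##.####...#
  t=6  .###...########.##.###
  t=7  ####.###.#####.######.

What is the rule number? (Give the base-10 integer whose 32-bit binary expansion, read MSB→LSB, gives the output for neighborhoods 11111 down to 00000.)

3705825752

  [31] ##### => #  t=0,i=15
  [30] ####. => #  t=0,i=16
  [29] ###.# => .  t=0,i=17
  [28] ###.. => #  t=5,i=3
  [27] ##.## => #  t=1,i=14
  [26] ##.#. => #  t=0,i=18
  [25] ##..# => .  t=4,i=19
  [24] ##... => .  t=0,i=7
  [23] #.### => #  t=0,i=13
  [22] #.##. => #  t=1,i=15
  [21] #.#.# => #  t=3,i=18
  [20] #.#.. => .  t=0,i=2
  [19] #..## => .  t=0,i=4
  [18] #..#. => .  t=0,i=21
  [17] #...# => #  t=4,i=1
  [16] #.... => .  t=0,i=8
  [15] .#### => .  t=0,i=14
  [14] .###. => #  t=6,i=2
  [13] .##.# => #  t=1,i=13
  [12] .##.. => .  t=0,i=6
  [11] .#.## => #  t=0,i=12
  [10] .#.#. => .  t=0,i=1
  [9] .#..# => .  t=0,i=3
  [8] .#... => #  t=1,i=6
  [7] ..### => #  t=2,i=11
  [6] ..##. => #  t=0,i=5
  [5] ..#.# => .  t=0,i=0
  [4] ..#.. => #  t=1,i=5
  [3] ...## => #  t=1,i=11
  [2] ...#. => .  t=0,i=10
  [1] ....# => .  t=0,i=9
  [0] ..... => .  t=1,i=0
  bits 11011100111000100110100111011000 = 3705825752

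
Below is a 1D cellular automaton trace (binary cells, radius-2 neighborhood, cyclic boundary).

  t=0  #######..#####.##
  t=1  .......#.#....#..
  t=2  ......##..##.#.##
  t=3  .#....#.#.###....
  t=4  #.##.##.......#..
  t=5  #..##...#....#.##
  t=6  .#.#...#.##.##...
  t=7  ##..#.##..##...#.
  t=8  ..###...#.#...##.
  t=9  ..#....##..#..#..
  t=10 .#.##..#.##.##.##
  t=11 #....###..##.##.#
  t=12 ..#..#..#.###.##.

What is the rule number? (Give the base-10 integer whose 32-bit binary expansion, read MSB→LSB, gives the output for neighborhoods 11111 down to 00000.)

  [31] ##### => .  t=0,i=0
  [30] ####. => .  t=0,i=5
  [29] ###.# => .  t=0,i=13
  [28] ###.. => .  t=0,i=6
  [27] ##.## => #  t=0,i=14
  [26] ##.#. => #  t=2,i=12
  [25] ##..# => #  t=0,i=7
  [24] ##... => .  t=2,i=0
  [23] #.### => .  t=0,i=15
  [22] #.##. => .  t=2,i=15
  [21] #.#.# => .  t=2,i=13
  [20] #.#.. => .  t=1,i=9
  [19] #..## => .  t=0,i=8
  [18] #..#. => #  t=4,i=16
  [17] #...# => .  t=5,i=6
  [16] #.... => #  t=1,i=11
  [15] .#### => .  t=0,i=10
  [14] .###. => .  t=3,i=11
  [13] .##.# => #  t=2,i=11
  [12] .##.. => .  t=2,i=7
  [11] .#.## => .  t=2,i=14
  [10] .#.#. => .  t=1,i=8
  [9] .#..# => #  t=4,i=15
  [8] .#... => #  t=1,i=10
  [7] ..### => #  t=0,i=9
  [6] ..##. => #  t=2,i=6
  [5] ..#.# => #  t=1,i=7
  [4] ..#.. => .  t=1,i=14
  [3] ...## => .  t=2,i=5
  [2] ...#. => #  t=1,i=6
  [1] ....# => .  t=1,i=5
  [0] ..... => .  t=1,i=0
  bits 00001110000001010010001111100100 = 235217892

235217892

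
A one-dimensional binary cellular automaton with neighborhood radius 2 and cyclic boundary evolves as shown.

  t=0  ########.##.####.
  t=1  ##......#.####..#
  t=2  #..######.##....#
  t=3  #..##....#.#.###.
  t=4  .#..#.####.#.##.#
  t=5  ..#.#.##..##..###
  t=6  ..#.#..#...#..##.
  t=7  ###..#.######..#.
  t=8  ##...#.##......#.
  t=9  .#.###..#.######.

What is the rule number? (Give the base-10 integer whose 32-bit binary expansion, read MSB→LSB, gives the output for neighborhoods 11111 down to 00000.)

212071359

  ##### -> .   bit 31 = 0  t=0,i=2
  ####. -> .   bit 30 = 0  t=0,i=6
  ###.# -> .   bit 29 = 0  t=0,i=7
  ###.. -> .   bit 28 = 0  t=1,i=1
  ##.## -> #   bit 27 = 1  t=0,i=8
  ##.#. -> #   bit 26 = 1  t=3,i=16
  ##..# -> .   bit 25 = 0  t=1,i=14
  ##... -> .   bit 24 = 0  t=1,i=2
  #.### -> #   bit 23 = 1  t=0,i=0
  #.##. -> .   bit 22 = 0  t=0,i=9
  #.#.# -> #   bit 21 = 1  t=3,i=11
  #.#.. -> .   bit 20 = 0  t=3,i=0
  #..## -> .   bit 19 = 0  t=1,i=15
  #..#. -> .   bit 18 = 0  t=4,i=3
  #...# -> #   bit 17 = 1  t=6,i=0
  #.... -> #   bit 16 = 1  t=1,i=3
  .#### -> #   bit 15 = 1  t=0,i=1
  .###. -> #   bit 14 = 1  t=1,i=0
  .##.# -> #   bit 13 = 1  t=0,i=10
  .##.. -> #   bit 12 = 1  t=2,i=0
  .#.## -> .   bit 11 = 0  t=1,i=9
  .#.#. -> .   bit 10 = 0  t=3,i=10
  .#..# -> #   bit 9 = 1  t=3,i=1
  .#... -> #   bit 8 = 1  t=6,i=8
  ..### -> #   bit 7 = 1  t=1,i=16
  ..##. -> .   bit 6 = 0  t=2,i=16
  ..#.# -> #   bit 5 = 1  t=1,i=8
  ..#.. -> #   bit 4 = 1  t=6,i=7
  ...## -> #   bit 3 = 1  t=2,i=15
  ...#. -> #   bit 2 = 1  t=1,i=7
  ....# -> #   bit 1 = 1  t=1,i=6
  ..... -> #   bit 0 = 1  t=1,i=4
  bits 00001100101000111111001110111111 = 212071359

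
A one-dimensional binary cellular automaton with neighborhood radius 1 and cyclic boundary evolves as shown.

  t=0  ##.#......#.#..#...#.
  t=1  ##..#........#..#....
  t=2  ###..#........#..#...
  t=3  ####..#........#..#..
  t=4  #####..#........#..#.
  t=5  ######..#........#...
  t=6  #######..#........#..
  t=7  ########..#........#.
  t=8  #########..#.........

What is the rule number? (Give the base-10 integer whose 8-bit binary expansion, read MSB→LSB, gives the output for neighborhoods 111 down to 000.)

  ###|#  b7=1 t=2,i=1
  ##.|#  b6=1 t=0,i=1
  #.#|.  b5=0 t=0,i=2
  #..|#  b4=1 t=0,i=4
  .##|#  b3=1 t=0,i=0
  .#.|.  b2=0 t=0,i=3
  ..#|.  b1=0 t=0,i=9
  ...|.  b0=0 t=0,i=5
  bits 11011000 = 216

216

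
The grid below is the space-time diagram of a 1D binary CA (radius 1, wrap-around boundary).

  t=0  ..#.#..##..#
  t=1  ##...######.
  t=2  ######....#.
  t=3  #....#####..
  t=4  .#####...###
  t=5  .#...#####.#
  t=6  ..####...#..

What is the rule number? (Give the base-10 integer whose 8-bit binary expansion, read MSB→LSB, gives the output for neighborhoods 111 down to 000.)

  [7] ### => .  t=1,i=6
  [6] ##. => #  t=0,i=8
  [5] #.# => .  t=0,i=3
  [4] #.. => #  t=0,i=0
  [3] .## => #  t=0,i=7
  [2] .#. => .  t=0,i=2
  [1] ..# => #  t=0,i=1
  [0] ... => #  t=1,i=3
  bits 01011011 = 91

91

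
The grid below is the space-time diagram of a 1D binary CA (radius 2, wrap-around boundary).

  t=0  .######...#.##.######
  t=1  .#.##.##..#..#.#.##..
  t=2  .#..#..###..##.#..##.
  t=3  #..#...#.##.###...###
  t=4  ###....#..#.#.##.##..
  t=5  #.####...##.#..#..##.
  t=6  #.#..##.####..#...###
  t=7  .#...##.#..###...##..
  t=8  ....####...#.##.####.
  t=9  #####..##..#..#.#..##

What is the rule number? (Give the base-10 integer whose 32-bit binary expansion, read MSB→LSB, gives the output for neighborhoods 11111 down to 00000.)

  #####|#  b31=1 t=0,i=3
  ####.|.  b30=0 t=0,i=5
  ###.#|.  b29=0 t=0,i=20
  ###..|#  b28=1 t=0,i=6
  ##.##|.  b27=0 t=0,i=0
  ##.#.|#  b26=1 t=2,i=14
  ##..#|#  b25=1 t=1,i=8
  ##...|#  b24=1 t=0,i=7
  #.###|#  b23=1 t=0,i=1
  #.##.|.  b22=0 t=0,i=12
  #.#.#|#  b21=1 t=1,i=15
  #.#..|.  b20=0 t=2,i=15
  #..##|.  b19=0 t=2,i=6
  #..#.|#  b18=1 t=1,i=9
  #...#|.  b17=0 t=0,i=8
  #....|#  b16=1 t=4,i=4
  .####|.  b15=0 t=0,i=2
  .###.|.  b14=0 t=2,i=8
  .##.#|#  b13=1 t=0,i=13
  .##..|#  b12=1 t=1,i=7
  .#.##|.  b11=0 t=0,i=11
  .#.#.|.  b10=0 t=1,i=14
  .#..#|.  b9=0 t=1,i=11
  .#...|.  b8=0 t=3,i=4
  ..###|#  b7=1 t=2,i=7
  ..##.|#  b6=1 t=2,i=12
  ..#.#|#  b5=1 t=0,i=10
  ..#..|.  b4=0 t=1,i=10
  ...##|#  b3=1 t=3,i=17
  ...#.|.  b2=0 t=0,i=9
  ....#|#  b1=1 t=4,i=5
  .....|#  b0=1 t=8,i=1
  bits 10010111101001010011000011101011 = 2544185579

2544185579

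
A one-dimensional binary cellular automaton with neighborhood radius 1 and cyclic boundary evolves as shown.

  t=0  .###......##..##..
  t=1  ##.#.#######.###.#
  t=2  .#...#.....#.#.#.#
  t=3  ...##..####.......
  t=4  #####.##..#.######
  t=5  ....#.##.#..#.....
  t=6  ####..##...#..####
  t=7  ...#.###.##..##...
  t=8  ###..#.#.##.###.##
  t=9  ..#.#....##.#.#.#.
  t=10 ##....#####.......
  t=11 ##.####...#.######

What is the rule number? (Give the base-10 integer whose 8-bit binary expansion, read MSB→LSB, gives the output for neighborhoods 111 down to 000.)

  [7] ### => .  t=0,i=2
  [6] ##. => #  t=0,i=3
  [5] #.# => .  t=1,i=2
  [4] #.. => .  t=0,i=4
  [3] .## => #  t=0,i=1
  [2] .#. => .  t=1,i=3
  [1] ..# => #  t=0,i=0
  [0] ... => #  t=0,i=5
  bits 01001011 = 75

75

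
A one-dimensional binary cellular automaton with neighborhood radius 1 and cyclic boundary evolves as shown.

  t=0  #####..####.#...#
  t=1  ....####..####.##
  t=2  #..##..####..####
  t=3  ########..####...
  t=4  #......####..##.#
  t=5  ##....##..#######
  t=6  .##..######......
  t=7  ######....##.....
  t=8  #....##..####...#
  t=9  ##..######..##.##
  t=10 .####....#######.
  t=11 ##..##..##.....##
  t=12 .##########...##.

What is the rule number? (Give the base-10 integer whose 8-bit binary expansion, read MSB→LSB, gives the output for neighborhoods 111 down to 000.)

  ### -> .   bit 7 = 0  t=0,i=0
  ##. -> #   bit 6 = 1  t=0,i=4
  #.# -> #   bit 5 = 1  t=0,i=11
  #.. -> #   bit 4 = 1  t=0,i=5
  .## -> #   bit 3 = 1  t=0,i=7
  .#. -> #   bit 2 = 1  t=0,i=12
  ..# -> #   bit 1 = 1  t=0,i=6
  ... -> .   bit 0 = 0  t=0,i=14
  bits 01111110 = 126

126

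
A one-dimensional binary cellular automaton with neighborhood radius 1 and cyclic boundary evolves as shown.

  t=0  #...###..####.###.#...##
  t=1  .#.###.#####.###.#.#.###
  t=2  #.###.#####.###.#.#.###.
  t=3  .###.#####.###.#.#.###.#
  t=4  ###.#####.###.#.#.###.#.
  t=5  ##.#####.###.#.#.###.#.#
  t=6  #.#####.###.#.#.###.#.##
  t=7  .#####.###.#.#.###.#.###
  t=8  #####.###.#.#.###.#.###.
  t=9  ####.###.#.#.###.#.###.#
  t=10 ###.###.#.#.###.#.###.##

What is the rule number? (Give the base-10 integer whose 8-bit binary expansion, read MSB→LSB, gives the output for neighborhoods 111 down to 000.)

186

  ### -> #   bit 7 = 1  t=0,i=5
  ##. -> .   bit 6 = 0  t=0,i=0
  #.# -> #   bit 5 = 1  t=0,i=13
  #.. -> #   bit 4 = 1  t=0,i=1
  .## -> #   bit 3 = 1  t=0,i=4
  .#. -> .   bit 2 = 0  t=0,i=18
  ..# -> #   bit 1 = 1  t=0,i=3
  ... -> .   bit 0 = 0  t=0,i=2
  bits 10111010 = 186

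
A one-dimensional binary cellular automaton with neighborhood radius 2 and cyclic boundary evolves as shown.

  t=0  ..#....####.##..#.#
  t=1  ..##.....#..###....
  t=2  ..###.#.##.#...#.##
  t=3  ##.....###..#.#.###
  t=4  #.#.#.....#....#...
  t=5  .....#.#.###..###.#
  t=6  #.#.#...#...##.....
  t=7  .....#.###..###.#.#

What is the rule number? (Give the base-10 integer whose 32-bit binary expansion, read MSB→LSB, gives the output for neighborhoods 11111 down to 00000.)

  nb #####: next=.  (t=3,i=18, bit31=0)
  nb ####.: next=#  (t=0,i=9, bit30=1)
  nb ###.#: next=.  (t=0,i=10, bit29=0)
  nb ###..: next=.  (t=1,i=14, bit28=0)
  nb ##.##: next=.  (t=0,i=11, bit27=0)
  nb ##.#.: next=.  (t=2,i=5, bit26=0)
  nb ##..#: next=#  (t=0,i=14, bit25=1)
  nb ##...: next=#  (t=1,i=4, bit24=1)
  nb #.###: next=.  (t=3,i=16, bit23=0)
  nb #.##.: next=#  (t=0,i=12, bit22=1)
  nb #.#.#: next=.  (t=2,i=6, bit21=0)
  nb #.#..: next=.  (t=0,i=18, bit20=0)
  nb #..##: next=#  (t=1,i=11, bit19=1)
  nb #..#.: next=.  (t=0,i=1, bit18=0)
  nb #...#: next=.  (t=2,i=13, bit17=0)
  nb #....: next=.  (t=0,i=4, bit16=0)
  nb .####: next=.  (t=0,i=8, bit15=0)
  nb .###.: next=.  (t=1,i=13, bit14=0)
  nb .##.#: next=#  (t=2,i=9, bit13=1)
  nb .##..: next=#  (t=0,i=13, bit12=1)
  nb .#.##: next=#  (t=2,i=7, bit11=1)
  nb .#.#.: next=.  (t=0,i=17, bit10=0)
  nb .#..#: next=.  (t=0,i=0, bit9=0)
  nb .#...: next=#  (t=0,i=3, bit8=1)
  nb ..###: next=.  (t=0,i=7, bit7=0)
  nb ..##.: next=#  (t=1,i=2, bit6=1)
  nb ..#.#: next=.  (t=0,i=16, bit5=0)
  nb ..#..: next=#  (t=0,i=2, bit4=1)
  nb ...##: next=.  (t=0,i=6, bit3=0)
  nb ...#.: next=#  (t=1,i=8, bit2=1)
  nb ....#: next=.  (t=0,i=5, bit1=0)
  nb .....: next=#  (t=1,i=6, bit0=1)
  bits 01000011010010000011100101010101 = 1128806741

1128806741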